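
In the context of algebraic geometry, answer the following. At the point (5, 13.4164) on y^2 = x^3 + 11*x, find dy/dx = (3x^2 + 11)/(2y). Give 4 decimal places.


Using implicit differentiation of y^2 = x^3 + 11*x:
2y * dy/dx = 3x^2 + 11
dy/dx = (3x^2 + 11)/(2y)
Numerator: 3*5^2 + 11 = 86
Denominator: 2*13.4164 = 26.8328
dy/dx = 86/26.8328 = 3.2050

3.2050


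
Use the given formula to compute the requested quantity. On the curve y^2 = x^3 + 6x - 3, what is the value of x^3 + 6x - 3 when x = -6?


Compute x^3 + 6x - 3 at x = -6:
x^3 = (-6)^3 = -216
6*x = 6*(-6) = -36
Sum: -216 - 36 - 3 = -255

-255


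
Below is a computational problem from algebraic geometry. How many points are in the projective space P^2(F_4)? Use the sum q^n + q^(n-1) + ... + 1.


P^2(F_4) has (q^(n+1) - 1)/(q - 1) points.
= 4^2 + 4^1 + 4^0
= 16 + 4 + 1
= 21

21


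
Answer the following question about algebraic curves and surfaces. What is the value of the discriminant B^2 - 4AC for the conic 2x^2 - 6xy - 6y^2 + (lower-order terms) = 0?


The discriminant of a conic Ax^2 + Bxy + Cy^2 + ... = 0 is B^2 - 4AC.
B^2 = (-6)^2 = 36
4AC = 4*2*(-6) = -48
Discriminant = 36 + 48 = 84

84


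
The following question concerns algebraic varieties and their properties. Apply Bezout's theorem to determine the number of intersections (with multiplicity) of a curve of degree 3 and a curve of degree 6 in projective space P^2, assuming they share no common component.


Bezout's theorem states the intersection count equals the product of degrees.
Intersection count = 3 * 6 = 18

18


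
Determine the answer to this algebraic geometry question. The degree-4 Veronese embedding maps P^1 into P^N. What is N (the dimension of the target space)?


The Veronese embedding v_d: P^n -> P^N maps each point to all
degree-d monomials in n+1 homogeneous coordinates.
N = C(n+d, d) - 1
N = C(1+4, 4) - 1
N = C(5, 4) - 1
C(5, 4) = 5
N = 5 - 1 = 4

4


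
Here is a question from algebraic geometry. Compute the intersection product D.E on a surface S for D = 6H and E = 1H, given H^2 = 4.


Using bilinearity of the intersection pairing on a surface S:
(aH).(bH) = ab * (H.H)
We have H^2 = 4.
D.E = (6H).(1H) = 6*1*4
= 6*4
= 24

24


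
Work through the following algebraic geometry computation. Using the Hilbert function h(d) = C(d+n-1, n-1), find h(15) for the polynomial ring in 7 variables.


The Hilbert function for the polynomial ring in 7 variables is:
h(d) = C(d+n-1, n-1)
h(15) = C(15+7-1, 7-1) = C(21, 6)
= 21! / (6! * 15!)
= 54264

54264


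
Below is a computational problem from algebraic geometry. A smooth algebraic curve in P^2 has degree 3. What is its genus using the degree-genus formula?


Using the genus formula for smooth plane curves:
g = (d-1)(d-2)/2
g = (3-1)(3-2)/2
g = 2*1/2
g = 2/2 = 1

1


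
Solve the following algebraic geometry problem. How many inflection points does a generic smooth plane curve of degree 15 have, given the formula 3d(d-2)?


For a general smooth plane curve C of degree d, the inflection points are
the intersection of C with its Hessian curve, which has degree 3(d-2).
By Bezout, the total intersection number is d * 3(d-2) = 15 * 39 = 585.
For a general curve every flex is ordinary, so each contributes
multiplicity 1 to C·Hess(C), and the number of distinct inflection
points is 3d(d-2).
Inflection points = 3*15*(15-2) = 3*15*13 = 585

585


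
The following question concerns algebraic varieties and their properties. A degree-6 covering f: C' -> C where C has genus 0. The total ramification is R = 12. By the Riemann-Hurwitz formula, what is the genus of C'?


Riemann-Hurwitz formula: 2g' - 2 = d(2g - 2) + R
Given: d = 6, g = 0, R = 12
2g' - 2 = 6*(2*0 - 2) + 12
2g' - 2 = 6*(-2) + 12
2g' - 2 = -12 + 12 = 0
2g' = 2
g' = 1

1


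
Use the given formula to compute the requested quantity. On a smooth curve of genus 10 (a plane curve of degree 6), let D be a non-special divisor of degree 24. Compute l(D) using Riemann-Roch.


First, compute the genus of a smooth plane curve of degree 6:
g = (d-1)(d-2)/2 = (6-1)(6-2)/2 = 10
For a non-special divisor D (i.e., h^1(D) = 0), Riemann-Roch gives:
l(D) = deg(D) - g + 1
Since deg(D) = 24 >= 2g - 1 = 19, D is non-special.
l(D) = 24 - 10 + 1 = 15

15


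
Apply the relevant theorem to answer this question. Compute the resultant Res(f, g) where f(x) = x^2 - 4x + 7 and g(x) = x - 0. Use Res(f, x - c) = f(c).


For Res(f, x - c), we evaluate f at x = c.
f(0) = 0^2 - 4*0 + 7
= 0 + 0 + 7
= 0 + 7 = 7
Res(f, g) = 7

7


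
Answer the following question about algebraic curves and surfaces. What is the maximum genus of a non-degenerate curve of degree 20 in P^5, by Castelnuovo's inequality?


Castelnuovo's bound: write d - 1 = m(r-1) + epsilon with 0 <= epsilon < r-1.
d - 1 = 20 - 1 = 19
r - 1 = 5 - 1 = 4
19 = 4*4 + 3, so m = 4, epsilon = 3
pi(d, r) = m(m-1)(r-1)/2 + m*epsilon
= 4*3*4/2 + 4*3
= 48/2 + 12
= 24 + 12 = 36

36


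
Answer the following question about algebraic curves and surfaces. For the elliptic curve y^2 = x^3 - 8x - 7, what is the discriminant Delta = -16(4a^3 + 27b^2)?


Compute each component:
4a^3 = 4*(-8)^3 = 4*(-512) = -2048
27b^2 = 27*(-7)^2 = 27*49 = 1323
4a^3 + 27b^2 = -2048 + 1323 = -725
Delta = -16*(-725) = 11600

11600


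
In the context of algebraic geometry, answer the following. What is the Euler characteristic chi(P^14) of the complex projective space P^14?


The complex projective space P^14 has one cell in each even real dimension 0, 2, ..., 28.
The cohomology groups are H^{2k}(P^14) = Z for k = 0,...,14, and 0 otherwise.
Euler characteristic = sum of Betti numbers = 1 per even-dimensional cohomology group.
chi(P^14) = 14 + 1 = 15

15


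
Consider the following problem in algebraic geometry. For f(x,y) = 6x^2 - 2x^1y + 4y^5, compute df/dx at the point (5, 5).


df/dx = 2*6*x^1 + 1*(-2)*x^0*y
At (5,5): 2*6*5^1 + 1*(-2)*5^0*5
= 60 - 10
= 50

50


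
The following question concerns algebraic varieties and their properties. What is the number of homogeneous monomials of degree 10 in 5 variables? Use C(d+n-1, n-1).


The number of degree-10 monomials in 5 variables is C(d+n-1, n-1).
= C(10+5-1, 5-1) = C(14, 4)
= 1001

1001


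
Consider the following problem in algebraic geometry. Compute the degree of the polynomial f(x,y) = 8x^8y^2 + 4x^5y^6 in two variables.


Examine each term for its total degree (sum of exponents).
  Term '8x^8y^2' has total degree 8+2 = 10.
  Term '4x^5y^6' has total degree 5+6 = 11.
The maximum total degree among all terms is 11.

11


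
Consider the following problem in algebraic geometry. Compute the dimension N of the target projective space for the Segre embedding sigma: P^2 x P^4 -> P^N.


The Segre embedding maps P^m x P^n into P^N via
all products of coordinates from each factor.
N = (m+1)(n+1) - 1
N = (2+1)(4+1) - 1
N = 3*5 - 1
N = 15 - 1 = 14

14


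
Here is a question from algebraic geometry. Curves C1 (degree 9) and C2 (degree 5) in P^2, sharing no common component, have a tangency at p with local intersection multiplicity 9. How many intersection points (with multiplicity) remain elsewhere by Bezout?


By Bezout's theorem, the total intersection number is d1 * d2.
Total = 9 * 5 = 45
Intersection multiplicity at p = 9
Remaining intersections = 45 - 9 = 36

36


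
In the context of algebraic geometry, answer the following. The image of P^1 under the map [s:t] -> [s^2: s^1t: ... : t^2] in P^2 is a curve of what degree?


The rational normal curve in P^2 is the image of P^1 under the 2-uple Veronese.
A general hyperplane in P^2 pulls back to a degree-2 form on P^1, which has 2 zeros,
so the curve meets a general hyperplane in 2 points. Degree = 2.

2


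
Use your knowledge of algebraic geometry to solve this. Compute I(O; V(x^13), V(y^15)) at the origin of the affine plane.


The intersection multiplicity of V(x^a) and V(y^b) at the origin is:
I(O; V(x^13), V(y^15)) = dim_k(k[x,y]/(x^13, y^15))
A basis for k[x,y]/(x^13, y^15) is the set of monomials x^i * y^j
where 0 <= i < 13 and 0 <= j < 15.
The number of such monomials is 13 * 15 = 195

195


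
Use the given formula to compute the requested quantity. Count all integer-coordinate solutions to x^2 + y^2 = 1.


Systematically check integer values of x where x^2 <= 1.
For each valid x, check if 1 - x^2 is a perfect square.
x=0: 1 - 0 = 1, sqrt = 1 (valid)
x=1: 1 - 1 = 0, sqrt = 0 (valid)
Total integer solutions found: 4

4


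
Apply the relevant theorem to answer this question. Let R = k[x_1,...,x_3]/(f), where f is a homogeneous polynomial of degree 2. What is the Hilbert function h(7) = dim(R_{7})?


For R = k[x_1,...,x_n]/(f) with f homogeneous of degree e:
The Hilbert series is (1 - t^e)/(1 - t)^n.
So h(d) = C(d+n-1, n-1) - C(d-e+n-1, n-1) for d >= e.
With n=3, e=2, d=7:
C(7+3-1, 3-1) = C(9, 2) = 36
C(7-2+3-1, 3-1) = C(7, 2) = 21
h(7) = 36 - 21 = 15

15


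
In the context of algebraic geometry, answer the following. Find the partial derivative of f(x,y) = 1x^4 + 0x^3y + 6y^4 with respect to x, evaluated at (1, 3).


df/dx = 4*1*x^3 + 3*0*x^2*y
At (1,3): 4*1*1^3 + 3*0*1^2*3
= 4 + 0
= 4

4


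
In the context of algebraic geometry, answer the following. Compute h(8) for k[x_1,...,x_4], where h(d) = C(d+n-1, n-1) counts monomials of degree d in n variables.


The Hilbert function for the polynomial ring in 4 variables is:
h(d) = C(d+n-1, n-1)
h(8) = C(8+4-1, 4-1) = C(11, 3)
= 11! / (3! * 8!)
= 165

165


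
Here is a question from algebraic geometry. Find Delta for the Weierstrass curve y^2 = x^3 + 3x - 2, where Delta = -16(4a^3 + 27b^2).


Compute each component:
4a^3 = 4*3^3 = 4*27 = 108
27b^2 = 27*(-2)^2 = 27*4 = 108
4a^3 + 27b^2 = 108 + 108 = 216
Delta = -16*216 = -3456

-3456


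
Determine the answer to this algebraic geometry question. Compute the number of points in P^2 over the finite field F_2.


P^2(F_2) has (q^(n+1) - 1)/(q - 1) points.
= 2^2 + 2^1 + 2^0
= 4 + 2 + 1
= 7

7


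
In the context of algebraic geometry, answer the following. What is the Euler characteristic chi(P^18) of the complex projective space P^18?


The complex projective space P^18 has one cell in each even real dimension 0, 2, ..., 36.
The cohomology groups are H^{2k}(P^18) = Z for k = 0,...,18, and 0 otherwise.
Euler characteristic = sum of Betti numbers = 1 per even-dimensional cohomology group.
chi(P^18) = 18 + 1 = 19

19


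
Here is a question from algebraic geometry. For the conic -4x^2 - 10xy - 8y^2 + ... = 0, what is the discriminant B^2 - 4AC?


The discriminant of a conic Ax^2 + Bxy + Cy^2 + ... = 0 is B^2 - 4AC.
B^2 = (-10)^2 = 100
4AC = 4*(-4)*(-8) = 128
Discriminant = 100 - 128 = -28

-28


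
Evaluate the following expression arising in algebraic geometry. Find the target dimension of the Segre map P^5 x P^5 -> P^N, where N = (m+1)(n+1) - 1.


The Segre embedding maps P^m x P^n into P^N via
all products of coordinates from each factor.
N = (m+1)(n+1) - 1
N = (5+1)(5+1) - 1
N = 6*6 - 1
N = 36 - 1 = 35

35


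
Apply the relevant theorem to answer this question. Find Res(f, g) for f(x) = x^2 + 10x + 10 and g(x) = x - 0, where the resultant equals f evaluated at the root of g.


For Res(f, x - c), we evaluate f at x = c.
f(0) = 0^2 + 10*0 + 10
= 0 + 0 + 10
= 0 + 10 = 10
Res(f, g) = 10

10


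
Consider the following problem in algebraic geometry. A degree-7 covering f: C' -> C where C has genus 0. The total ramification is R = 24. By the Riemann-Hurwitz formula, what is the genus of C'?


Riemann-Hurwitz formula: 2g' - 2 = d(2g - 2) + R
Given: d = 7, g = 0, R = 24
2g' - 2 = 7*(2*0 - 2) + 24
2g' - 2 = 7*(-2) + 24
2g' - 2 = -14 + 24 = 10
2g' = 12
g' = 6

6


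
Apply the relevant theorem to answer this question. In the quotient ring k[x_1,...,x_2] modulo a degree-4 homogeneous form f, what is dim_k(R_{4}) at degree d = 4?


For R = k[x_1,...,x_n]/(f) with f homogeneous of degree e:
The Hilbert series is (1 - t^e)/(1 - t)^n.
So h(d) = C(d+n-1, n-1) - C(d-e+n-1, n-1) for d >= e.
With n=2, e=4, d=4:
C(4+2-1, 2-1) = C(5, 1) = 5
C(4-4+2-1, 2-1) = C(1, 1) = 1
h(4) = 5 - 1 = 4

4


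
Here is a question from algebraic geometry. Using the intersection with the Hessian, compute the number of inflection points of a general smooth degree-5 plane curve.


For a general smooth plane curve C of degree d, the inflection points are
the intersection of C with its Hessian curve, which has degree 3(d-2).
By Bezout, the total intersection number is d * 3(d-2) = 5 * 9 = 45.
For a general curve every flex is ordinary, so each contributes
multiplicity 1 to C·Hess(C), and the number of distinct inflection
points is 3d(d-2).
Inflection points = 3*5*(5-2) = 3*5*3 = 45

45


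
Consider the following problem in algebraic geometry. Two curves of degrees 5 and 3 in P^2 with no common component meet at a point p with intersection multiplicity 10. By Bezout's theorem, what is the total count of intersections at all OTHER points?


By Bezout's theorem, the total intersection number is d1 * d2.
Total = 5 * 3 = 15
Intersection multiplicity at p = 10
Remaining intersections = 15 - 10 = 5

5


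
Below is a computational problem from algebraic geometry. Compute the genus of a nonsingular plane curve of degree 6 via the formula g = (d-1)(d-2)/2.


Using the genus formula for smooth plane curves:
g = (d-1)(d-2)/2
g = (6-1)(6-2)/2
g = 5*4/2
g = 20/2 = 10

10


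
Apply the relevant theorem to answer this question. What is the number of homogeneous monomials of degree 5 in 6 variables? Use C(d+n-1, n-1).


The number of degree-5 monomials in 6 variables is C(d+n-1, n-1).
= C(5+6-1, 6-1) = C(10, 5)
= 252

252


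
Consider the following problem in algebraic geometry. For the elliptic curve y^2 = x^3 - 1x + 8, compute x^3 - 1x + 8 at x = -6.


Compute x^3 - 1x + 8 at x = -6:
x^3 = (-6)^3 = -216
(-1)*x = (-1)*(-6) = 6
Sum: -216 + 6 + 8 = -202

-202


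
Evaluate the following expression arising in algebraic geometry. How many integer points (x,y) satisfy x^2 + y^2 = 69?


Systematically check integer values of x where x^2 <= 69.
For each valid x, check if 69 - x^2 is a perfect square.
Total integer solutions found: 0

0


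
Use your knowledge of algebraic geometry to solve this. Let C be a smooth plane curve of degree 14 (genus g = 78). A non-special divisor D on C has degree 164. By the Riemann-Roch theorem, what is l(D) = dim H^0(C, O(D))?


First, compute the genus of a smooth plane curve of degree 14:
g = (d-1)(d-2)/2 = (14-1)(14-2)/2 = 78
For a non-special divisor D (i.e., h^1(D) = 0), Riemann-Roch gives:
l(D) = deg(D) - g + 1
Since deg(D) = 164 >= 2g - 1 = 155, D is non-special.
l(D) = 164 - 78 + 1 = 87

87


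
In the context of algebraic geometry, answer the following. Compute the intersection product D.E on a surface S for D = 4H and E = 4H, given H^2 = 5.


Using bilinearity of the intersection pairing on a surface S:
(aH).(bH) = ab * (H.H)
We have H^2 = 5.
D.E = (4H).(4H) = 4*4*5
= 16*5
= 80

80


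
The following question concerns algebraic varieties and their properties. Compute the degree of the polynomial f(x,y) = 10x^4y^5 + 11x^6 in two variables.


Examine each term for its total degree (sum of exponents).
  Term '10x^4y^5' has total degree 4+5 = 9.
  Term '11x^6' has total degree 6+0 = 6.
The maximum total degree among all terms is 9.

9


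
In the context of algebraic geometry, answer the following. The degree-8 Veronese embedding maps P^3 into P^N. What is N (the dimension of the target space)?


The Veronese embedding v_d: P^n -> P^N maps each point to all
degree-d monomials in n+1 homogeneous coordinates.
N = C(n+d, d) - 1
N = C(3+8, 8) - 1
N = C(11, 8) - 1
C(11, 8) = 165
N = 165 - 1 = 164

164


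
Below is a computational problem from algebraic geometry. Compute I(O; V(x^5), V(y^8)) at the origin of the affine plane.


The intersection multiplicity of V(x^a) and V(y^b) at the origin is:
I(O; V(x^5), V(y^8)) = dim_k(k[x,y]/(x^5, y^8))
A basis for k[x,y]/(x^5, y^8) is the set of monomials x^i * y^j
where 0 <= i < 5 and 0 <= j < 8.
The number of such monomials is 5 * 8 = 40

40


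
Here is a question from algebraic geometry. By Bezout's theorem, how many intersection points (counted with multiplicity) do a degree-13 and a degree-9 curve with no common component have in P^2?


Bezout's theorem states the intersection count equals the product of degrees.
Intersection count = 13 * 9 = 117

117


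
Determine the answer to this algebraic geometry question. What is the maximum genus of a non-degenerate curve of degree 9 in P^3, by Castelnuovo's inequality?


Castelnuovo's bound: write d - 1 = m(r-1) + epsilon with 0 <= epsilon < r-1.
d - 1 = 9 - 1 = 8
r - 1 = 3 - 1 = 2
8 = 4*2 + 0, so m = 4, epsilon = 0
pi(d, r) = m(m-1)(r-1)/2 + m*epsilon
= 4*3*2/2 + 4*0
= 24/2 + 0
= 12 + 0 = 12

12


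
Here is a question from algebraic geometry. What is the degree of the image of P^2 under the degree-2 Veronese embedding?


The Veronese variety v_2(P^2) has degree d^r.
d^r = 2^2 = 4

4


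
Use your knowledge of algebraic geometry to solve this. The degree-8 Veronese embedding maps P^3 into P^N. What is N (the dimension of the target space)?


The Veronese embedding v_d: P^n -> P^N maps each point to all
degree-d monomials in n+1 homogeneous coordinates.
N = C(n+d, d) - 1
N = C(3+8, 8) - 1
N = C(11, 8) - 1
C(11, 8) = 165
N = 165 - 1 = 164

164


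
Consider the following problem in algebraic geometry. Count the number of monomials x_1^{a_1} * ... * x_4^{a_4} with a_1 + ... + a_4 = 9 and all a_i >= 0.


The number of degree-9 monomials in 4 variables is C(d+n-1, n-1).
= C(9+4-1, 4-1) = C(12, 3)
= 220

220


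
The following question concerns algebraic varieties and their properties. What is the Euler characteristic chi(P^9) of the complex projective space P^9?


The complex projective space P^9 has one cell in each even real dimension 0, 2, ..., 18.
The cohomology groups are H^{2k}(P^9) = Z for k = 0,...,9, and 0 otherwise.
Euler characteristic = sum of Betti numbers = 1 per even-dimensional cohomology group.
chi(P^9) = 9 + 1 = 10

10


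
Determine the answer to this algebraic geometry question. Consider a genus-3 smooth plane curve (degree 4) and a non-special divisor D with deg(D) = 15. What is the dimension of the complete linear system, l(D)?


First, compute the genus of a smooth plane curve of degree 4:
g = (d-1)(d-2)/2 = (4-1)(4-2)/2 = 3
For a non-special divisor D (i.e., h^1(D) = 0), Riemann-Roch gives:
l(D) = deg(D) - g + 1
Since deg(D) = 15 >= 2g - 1 = 5, D is non-special.
l(D) = 15 - 3 + 1 = 13

13


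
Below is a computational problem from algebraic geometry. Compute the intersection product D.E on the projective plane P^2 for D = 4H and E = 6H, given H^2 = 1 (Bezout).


Using bilinearity of the intersection pairing on the projective plane P^2:
(aH).(bH) = ab * (H.H)
We have H^2 = 1 (Bezout).
D.E = (4H).(6H) = 4*6*1
= 24*1
= 24

24


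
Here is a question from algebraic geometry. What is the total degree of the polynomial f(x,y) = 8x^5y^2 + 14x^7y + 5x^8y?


Examine each term for its total degree (sum of exponents).
  Term '8x^5y^2' has total degree 5+2 = 7.
  Term '14x^7y' has total degree 7+1 = 8.
  Term '5x^8y' has total degree 8+1 = 9.
The maximum total degree among all terms is 9.

9


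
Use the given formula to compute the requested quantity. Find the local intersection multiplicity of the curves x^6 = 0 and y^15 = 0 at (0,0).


The intersection multiplicity of V(x^a) and V(y^b) at the origin is:
I(O; V(x^6), V(y^15)) = dim_k(k[x,y]/(x^6, y^15))
A basis for k[x,y]/(x^6, y^15) is the set of monomials x^i * y^j
where 0 <= i < 6 and 0 <= j < 15.
The number of such monomials is 6 * 15 = 90

90


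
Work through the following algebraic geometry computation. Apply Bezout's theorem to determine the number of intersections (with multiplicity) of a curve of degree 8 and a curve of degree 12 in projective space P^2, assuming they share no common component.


Bezout's theorem states the intersection count equals the product of degrees.
Intersection count = 8 * 12 = 96

96


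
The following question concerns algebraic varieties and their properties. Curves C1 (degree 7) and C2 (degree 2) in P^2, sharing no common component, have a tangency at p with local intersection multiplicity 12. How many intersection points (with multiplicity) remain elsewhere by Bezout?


By Bezout's theorem, the total intersection number is d1 * d2.
Total = 7 * 2 = 14
Intersection multiplicity at p = 12
Remaining intersections = 14 - 12 = 2

2


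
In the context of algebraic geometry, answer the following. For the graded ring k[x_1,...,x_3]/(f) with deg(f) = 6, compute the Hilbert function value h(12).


For R = k[x_1,...,x_n]/(f) with f homogeneous of degree e:
The Hilbert series is (1 - t^e)/(1 - t)^n.
So h(d) = C(d+n-1, n-1) - C(d-e+n-1, n-1) for d >= e.
With n=3, e=6, d=12:
C(12+3-1, 3-1) = C(14, 2) = 91
C(12-6+3-1, 3-1) = C(8, 2) = 28
h(12) = 91 - 28 = 63

63


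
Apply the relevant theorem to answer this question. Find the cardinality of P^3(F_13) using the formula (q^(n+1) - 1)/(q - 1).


P^3(F_13) has (q^(n+1) - 1)/(q - 1) points.
= 13^3 + 13^2 + 13^1 + 13^0
= 2197 + 169 + 13 + 1
= 2380

2380


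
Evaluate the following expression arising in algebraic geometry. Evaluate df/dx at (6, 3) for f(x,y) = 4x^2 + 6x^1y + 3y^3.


df/dx = 2*4*x^1 + 1*6*x^0*y
At (6,3): 2*4*6^1 + 1*6*6^0*3
= 48 + 18
= 66

66


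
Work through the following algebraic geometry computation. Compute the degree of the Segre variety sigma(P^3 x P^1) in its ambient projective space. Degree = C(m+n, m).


The degree of the Segre variety P^3 x P^1 is C(m+n, m).
= C(4, 3)
= 4

4


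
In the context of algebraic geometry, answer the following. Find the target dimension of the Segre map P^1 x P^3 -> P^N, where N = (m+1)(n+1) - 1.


The Segre embedding maps P^m x P^n into P^N via
all products of coordinates from each factor.
N = (m+1)(n+1) - 1
N = (1+1)(3+1) - 1
N = 2*4 - 1
N = 8 - 1 = 7

7


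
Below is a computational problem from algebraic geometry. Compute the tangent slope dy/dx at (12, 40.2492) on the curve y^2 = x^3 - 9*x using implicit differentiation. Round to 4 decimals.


Using implicit differentiation of y^2 = x^3 - 9*x:
2y * dy/dx = 3x^2 - 9
dy/dx = (3x^2 - 9)/(2y)
Numerator: 3*12^2 - 9 = 423
Denominator: 2*40.2492 = 80.4984
dy/dx = 423/80.4984 = 5.2548

5.2548


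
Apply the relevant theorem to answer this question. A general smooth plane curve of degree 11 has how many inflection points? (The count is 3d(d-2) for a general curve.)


For a general smooth plane curve C of degree d, the inflection points are
the intersection of C with its Hessian curve, which has degree 3(d-2).
By Bezout, the total intersection number is d * 3(d-2) = 11 * 27 = 297.
For a general curve every flex is ordinary, so each contributes
multiplicity 1 to C·Hess(C), and the number of distinct inflection
points is 3d(d-2).
Inflection points = 3*11*(11-2) = 3*11*9 = 297

297


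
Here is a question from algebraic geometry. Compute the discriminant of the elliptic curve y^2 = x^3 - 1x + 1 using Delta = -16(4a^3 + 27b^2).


Compute each component:
4a^3 = 4*(-1)^3 = 4*(-1) = -4
27b^2 = 27*1^2 = 27*1 = 27
4a^3 + 27b^2 = -4 + 27 = 23
Delta = -16*23 = -368

-368


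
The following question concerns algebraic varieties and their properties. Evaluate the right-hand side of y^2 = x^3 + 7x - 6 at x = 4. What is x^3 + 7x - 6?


Compute x^3 + 7x - 6 at x = 4:
x^3 = 4^3 = 64
7*x = 7*4 = 28
Sum: 64 + 28 - 6 = 86

86


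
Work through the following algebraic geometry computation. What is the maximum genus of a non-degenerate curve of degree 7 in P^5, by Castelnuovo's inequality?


Castelnuovo's bound: write d - 1 = m(r-1) + epsilon with 0 <= epsilon < r-1.
d - 1 = 7 - 1 = 6
r - 1 = 5 - 1 = 4
6 = 1*4 + 2, so m = 1, epsilon = 2
pi(d, r) = m(m-1)(r-1)/2 + m*epsilon
= 1*0*4/2 + 1*2
= 0/2 + 2
= 0 + 2 = 2

2


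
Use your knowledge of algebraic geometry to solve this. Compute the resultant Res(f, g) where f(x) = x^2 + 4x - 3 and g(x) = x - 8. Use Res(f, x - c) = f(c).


For Res(f, x - c), we evaluate f at x = c.
f(8) = 8^2 + 4*8 - 3
= 64 + 32 - 3
= 96 - 3 = 93
Res(f, g) = 93

93


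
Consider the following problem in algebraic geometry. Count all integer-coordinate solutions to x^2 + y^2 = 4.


Systematically check integer values of x where x^2 <= 4.
For each valid x, check if 4 - x^2 is a perfect square.
x=0: 4 - 0 = 4, sqrt = 2 (valid)
x=2: 4 - 4 = 0, sqrt = 0 (valid)
Total integer solutions found: 4

4


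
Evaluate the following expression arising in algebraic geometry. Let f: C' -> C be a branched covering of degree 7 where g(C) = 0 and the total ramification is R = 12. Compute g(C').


Riemann-Hurwitz formula: 2g' - 2 = d(2g - 2) + R
Given: d = 7, g = 0, R = 12
2g' - 2 = 7*(2*0 - 2) + 12
2g' - 2 = 7*(-2) + 12
2g' - 2 = -14 + 12 = -2
2g' = 0
g' = 0

0


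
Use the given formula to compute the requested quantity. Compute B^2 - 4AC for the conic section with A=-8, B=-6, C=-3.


The discriminant of a conic Ax^2 + Bxy + Cy^2 + ... = 0 is B^2 - 4AC.
B^2 = (-6)^2 = 36
4AC = 4*(-8)*(-3) = 96
Discriminant = 36 - 96 = -60

-60


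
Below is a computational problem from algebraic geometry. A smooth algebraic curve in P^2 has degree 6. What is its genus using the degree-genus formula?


Using the genus formula for smooth plane curves:
g = (d-1)(d-2)/2
g = (6-1)(6-2)/2
g = 5*4/2
g = 20/2 = 10

10


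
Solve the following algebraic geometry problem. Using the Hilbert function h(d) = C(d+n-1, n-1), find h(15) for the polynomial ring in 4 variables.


The Hilbert function for the polynomial ring in 4 variables is:
h(d) = C(d+n-1, n-1)
h(15) = C(15+4-1, 4-1) = C(18, 3)
= 18! / (3! * 15!)
= 816

816


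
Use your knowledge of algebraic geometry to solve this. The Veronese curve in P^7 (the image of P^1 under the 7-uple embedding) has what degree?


The rational normal curve in P^7 is the image of P^1 under the 7-uple Veronese.
A general hyperplane in P^7 pulls back to a degree-7 form on P^1, which has 7 zeros,
so the curve meets a general hyperplane in 7 points. Degree = 7.

7


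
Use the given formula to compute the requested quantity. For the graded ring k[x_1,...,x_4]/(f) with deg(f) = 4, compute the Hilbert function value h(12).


For R = k[x_1,...,x_n]/(f) with f homogeneous of degree e:
The Hilbert series is (1 - t^e)/(1 - t)^n.
So h(d) = C(d+n-1, n-1) - C(d-e+n-1, n-1) for d >= e.
With n=4, e=4, d=12:
C(12+4-1, 4-1) = C(15, 3) = 455
C(12-4+4-1, 4-1) = C(11, 3) = 165
h(12) = 455 - 165 = 290

290


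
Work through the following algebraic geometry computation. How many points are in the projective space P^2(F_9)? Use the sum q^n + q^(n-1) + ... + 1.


P^2(F_9) has (q^(n+1) - 1)/(q - 1) points.
= 9^2 + 9^1 + 9^0
= 81 + 9 + 1
= 91

91


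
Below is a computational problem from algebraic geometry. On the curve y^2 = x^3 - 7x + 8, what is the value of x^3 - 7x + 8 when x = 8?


Compute x^3 - 7x + 8 at x = 8:
x^3 = 8^3 = 512
(-7)*x = (-7)*8 = -56
Sum: 512 - 56 + 8 = 464

464


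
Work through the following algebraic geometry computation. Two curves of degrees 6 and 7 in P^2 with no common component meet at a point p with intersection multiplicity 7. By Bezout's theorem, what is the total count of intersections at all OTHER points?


By Bezout's theorem, the total intersection number is d1 * d2.
Total = 6 * 7 = 42
Intersection multiplicity at p = 7
Remaining intersections = 42 - 7 = 35

35


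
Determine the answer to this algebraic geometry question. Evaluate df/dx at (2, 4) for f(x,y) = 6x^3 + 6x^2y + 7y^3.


df/dx = 3*6*x^2 + 2*6*x^1*y
At (2,4): 3*6*2^2 + 2*6*2^1*4
= 72 + 96
= 168

168


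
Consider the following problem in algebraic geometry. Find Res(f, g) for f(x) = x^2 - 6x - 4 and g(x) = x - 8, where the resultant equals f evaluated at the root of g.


For Res(f, x - c), we evaluate f at x = c.
f(8) = 8^2 - 6*8 - 4
= 64 - 48 - 4
= 16 - 4 = 12
Res(f, g) = 12

12


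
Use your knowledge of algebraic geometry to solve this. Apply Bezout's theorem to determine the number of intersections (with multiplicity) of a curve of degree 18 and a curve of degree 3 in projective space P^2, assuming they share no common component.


Bezout's theorem states the intersection count equals the product of degrees.
Intersection count = 18 * 3 = 54

54


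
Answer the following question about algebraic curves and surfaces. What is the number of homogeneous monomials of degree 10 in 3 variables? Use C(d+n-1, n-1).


The number of degree-10 monomials in 3 variables is C(d+n-1, n-1).
= C(10+3-1, 3-1) = C(12, 2)
= 66

66


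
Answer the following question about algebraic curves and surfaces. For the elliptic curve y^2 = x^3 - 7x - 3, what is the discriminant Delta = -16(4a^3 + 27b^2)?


Compute each component:
4a^3 = 4*(-7)^3 = 4*(-343) = -1372
27b^2 = 27*(-3)^2 = 27*9 = 243
4a^3 + 27b^2 = -1372 + 243 = -1129
Delta = -16*(-1129) = 18064

18064


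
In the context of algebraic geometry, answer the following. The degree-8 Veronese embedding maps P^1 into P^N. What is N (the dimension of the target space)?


The Veronese embedding v_d: P^n -> P^N maps each point to all
degree-d monomials in n+1 homogeneous coordinates.
N = C(n+d, d) - 1
N = C(1+8, 8) - 1
N = C(9, 8) - 1
C(9, 8) = 9
N = 9 - 1 = 8

8


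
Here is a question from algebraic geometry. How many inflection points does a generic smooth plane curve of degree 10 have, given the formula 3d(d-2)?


For a general smooth plane curve C of degree d, the inflection points are
the intersection of C with its Hessian curve, which has degree 3(d-2).
By Bezout, the total intersection number is d * 3(d-2) = 10 * 24 = 240.
For a general curve every flex is ordinary, so each contributes
multiplicity 1 to C·Hess(C), and the number of distinct inflection
points is 3d(d-2).
Inflection points = 3*10*(10-2) = 3*10*8 = 240

240


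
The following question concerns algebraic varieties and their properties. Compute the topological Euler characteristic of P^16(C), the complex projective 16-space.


The complex projective space P^16 has one cell in each even real dimension 0, 2, ..., 32.
The cohomology groups are H^{2k}(P^16) = Z for k = 0,...,16, and 0 otherwise.
Euler characteristic = sum of Betti numbers = 1 per even-dimensional cohomology group.
chi(P^16) = 16 + 1 = 17

17


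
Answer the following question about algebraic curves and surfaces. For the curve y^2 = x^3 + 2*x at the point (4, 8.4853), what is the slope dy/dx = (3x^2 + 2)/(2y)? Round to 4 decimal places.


Using implicit differentiation of y^2 = x^3 + 2*x:
2y * dy/dx = 3x^2 + 2
dy/dx = (3x^2 + 2)/(2y)
Numerator: 3*4^2 + 2 = 50
Denominator: 2*8.4853 = 16.9706
dy/dx = 50/16.9706 = 2.9463

2.9463


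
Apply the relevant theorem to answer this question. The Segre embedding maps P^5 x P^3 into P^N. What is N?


The Segre embedding maps P^m x P^n into P^N via
all products of coordinates from each factor.
N = (m+1)(n+1) - 1
N = (5+1)(3+1) - 1
N = 6*4 - 1
N = 24 - 1 = 23

23


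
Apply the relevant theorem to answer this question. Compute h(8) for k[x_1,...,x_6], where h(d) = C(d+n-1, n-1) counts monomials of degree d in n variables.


The Hilbert function for the polynomial ring in 6 variables is:
h(d) = C(d+n-1, n-1)
h(8) = C(8+6-1, 6-1) = C(13, 5)
= 13! / (5! * 8!)
= 1287

1287


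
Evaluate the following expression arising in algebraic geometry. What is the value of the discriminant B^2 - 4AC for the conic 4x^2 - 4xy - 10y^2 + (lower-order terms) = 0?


The discriminant of a conic Ax^2 + Bxy + Cy^2 + ... = 0 is B^2 - 4AC.
B^2 = (-4)^2 = 16
4AC = 4*4*(-10) = -160
Discriminant = 16 + 160 = 176

176


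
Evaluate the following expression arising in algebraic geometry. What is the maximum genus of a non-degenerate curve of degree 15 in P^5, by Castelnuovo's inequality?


Castelnuovo's bound: write d - 1 = m(r-1) + epsilon with 0 <= epsilon < r-1.
d - 1 = 15 - 1 = 14
r - 1 = 5 - 1 = 4
14 = 3*4 + 2, so m = 3, epsilon = 2
pi(d, r) = m(m-1)(r-1)/2 + m*epsilon
= 3*2*4/2 + 3*2
= 24/2 + 6
= 12 + 6 = 18

18


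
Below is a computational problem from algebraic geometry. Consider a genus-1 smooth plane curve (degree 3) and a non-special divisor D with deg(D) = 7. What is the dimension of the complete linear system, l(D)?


First, compute the genus of a smooth plane curve of degree 3:
g = (d-1)(d-2)/2 = (3-1)(3-2)/2 = 1
For a non-special divisor D (i.e., h^1(D) = 0), Riemann-Roch gives:
l(D) = deg(D) - g + 1
Since deg(D) = 7 >= 2g - 1 = 1, D is non-special.
l(D) = 7 - 1 + 1 = 7

7


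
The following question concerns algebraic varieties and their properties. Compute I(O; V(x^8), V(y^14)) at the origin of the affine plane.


The intersection multiplicity of V(x^a) and V(y^b) at the origin is:
I(O; V(x^8), V(y^14)) = dim_k(k[x,y]/(x^8, y^14))
A basis for k[x,y]/(x^8, y^14) is the set of monomials x^i * y^j
where 0 <= i < 8 and 0 <= j < 14.
The number of such monomials is 8 * 14 = 112

112


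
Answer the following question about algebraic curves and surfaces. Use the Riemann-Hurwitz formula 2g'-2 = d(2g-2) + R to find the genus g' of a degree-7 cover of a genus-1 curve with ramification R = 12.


Riemann-Hurwitz formula: 2g' - 2 = d(2g - 2) + R
Given: d = 7, g = 1, R = 12
2g' - 2 = 7*(2*1 - 2) + 12
2g' - 2 = 7*0 + 12
2g' - 2 = 0 + 12 = 12
2g' = 14
g' = 7

7


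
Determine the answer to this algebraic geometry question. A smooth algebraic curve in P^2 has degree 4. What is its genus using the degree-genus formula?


Using the genus formula for smooth plane curves:
g = (d-1)(d-2)/2
g = (4-1)(4-2)/2
g = 3*2/2
g = 6/2 = 3

3


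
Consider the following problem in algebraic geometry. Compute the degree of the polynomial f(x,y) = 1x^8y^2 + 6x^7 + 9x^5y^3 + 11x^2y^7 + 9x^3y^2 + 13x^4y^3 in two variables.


Examine each term for its total degree (sum of exponents).
  Term '1x^8y^2' has total degree 8+2 = 10.
  Term '6x^7' has total degree 7+0 = 7.
  Term '9x^5y^3' has total degree 5+3 = 8.
  Term '11x^2y^7' has total degree 2+7 = 9.
  Term '9x^3y^2' has total degree 3+2 = 5.
  Term '13x^4y^3' has total degree 4+3 = 7.
The maximum total degree among all terms is 10.

10


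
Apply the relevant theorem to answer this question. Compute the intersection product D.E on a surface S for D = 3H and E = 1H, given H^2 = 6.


Using bilinearity of the intersection pairing on a surface S:
(aH).(bH) = ab * (H.H)
We have H^2 = 6.
D.E = (3H).(1H) = 3*1*6
= 3*6
= 18

18


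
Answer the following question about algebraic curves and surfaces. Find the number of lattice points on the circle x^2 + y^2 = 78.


Systematically check integer values of x where x^2 <= 78.
For each valid x, check if 78 - x^2 is a perfect square.
Total integer solutions found: 0

0


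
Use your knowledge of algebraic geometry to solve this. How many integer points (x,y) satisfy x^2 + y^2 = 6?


Systematically check integer values of x where x^2 <= 6.
For each valid x, check if 6 - x^2 is a perfect square.
Total integer solutions found: 0

0


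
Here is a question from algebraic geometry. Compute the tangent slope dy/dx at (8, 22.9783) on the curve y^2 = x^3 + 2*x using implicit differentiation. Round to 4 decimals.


Using implicit differentiation of y^2 = x^3 + 2*x:
2y * dy/dx = 3x^2 + 2
dy/dx = (3x^2 + 2)/(2y)
Numerator: 3*8^2 + 2 = 194
Denominator: 2*22.9783 = 45.9566
dy/dx = 194/45.9566 = 4.2214

4.2214


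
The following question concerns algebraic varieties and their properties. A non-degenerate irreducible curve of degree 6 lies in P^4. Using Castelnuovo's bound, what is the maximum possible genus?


Castelnuovo's bound: write d - 1 = m(r-1) + epsilon with 0 <= epsilon < r-1.
d - 1 = 6 - 1 = 5
r - 1 = 4 - 1 = 3
5 = 1*3 + 2, so m = 1, epsilon = 2
pi(d, r) = m(m-1)(r-1)/2 + m*epsilon
= 1*0*3/2 + 1*2
= 0/2 + 2
= 0 + 2 = 2

2


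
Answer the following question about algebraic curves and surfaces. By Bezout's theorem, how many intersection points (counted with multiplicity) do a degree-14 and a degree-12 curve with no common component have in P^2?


Bezout's theorem states the intersection count equals the product of degrees.
Intersection count = 14 * 12 = 168

168


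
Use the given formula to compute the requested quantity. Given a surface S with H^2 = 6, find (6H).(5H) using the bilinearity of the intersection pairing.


Using bilinearity of the intersection pairing on a surface S:
(aH).(bH) = ab * (H.H)
We have H^2 = 6.
D.E = (6H).(5H) = 6*5*6
= 30*6
= 180

180


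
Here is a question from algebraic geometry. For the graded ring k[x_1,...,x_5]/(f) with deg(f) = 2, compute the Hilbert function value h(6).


For R = k[x_1,...,x_n]/(f) with f homogeneous of degree e:
The Hilbert series is (1 - t^e)/(1 - t)^n.
So h(d) = C(d+n-1, n-1) - C(d-e+n-1, n-1) for d >= e.
With n=5, e=2, d=6:
C(6+5-1, 5-1) = C(10, 4) = 210
C(6-2+5-1, 5-1) = C(8, 4) = 70
h(6) = 210 - 70 = 140

140


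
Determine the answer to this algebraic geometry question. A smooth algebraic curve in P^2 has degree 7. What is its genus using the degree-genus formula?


Using the genus formula for smooth plane curves:
g = (d-1)(d-2)/2
g = (7-1)(7-2)/2
g = 6*5/2
g = 30/2 = 15

15


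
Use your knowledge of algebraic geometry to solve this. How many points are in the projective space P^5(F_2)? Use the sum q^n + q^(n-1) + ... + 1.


P^5(F_2) has (q^(n+1) - 1)/(q - 1) points.
= 2^5 + 2^4 + 2^3 + 2^2 + 2^1 + 2^0
= 32 + 16 + 8 + 4 + 2 + 1
= 63

63


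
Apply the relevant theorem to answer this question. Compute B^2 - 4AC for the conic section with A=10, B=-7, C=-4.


The discriminant of a conic Ax^2 + Bxy + Cy^2 + ... = 0 is B^2 - 4AC.
B^2 = (-7)^2 = 49
4AC = 4*10*(-4) = -160
Discriminant = 49 + 160 = 209

209


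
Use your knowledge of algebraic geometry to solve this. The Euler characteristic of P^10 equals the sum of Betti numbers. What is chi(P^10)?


The complex projective space P^10 has one cell in each even real dimension 0, 2, ..., 20.
The cohomology groups are H^{2k}(P^10) = Z for k = 0,...,10, and 0 otherwise.
Euler characteristic = sum of Betti numbers = 1 per even-dimensional cohomology group.
chi(P^10) = 10 + 1 = 11

11


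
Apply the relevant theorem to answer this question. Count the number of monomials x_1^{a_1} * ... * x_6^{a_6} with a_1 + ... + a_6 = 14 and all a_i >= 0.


The number of degree-14 monomials in 6 variables is C(d+n-1, n-1).
= C(14+6-1, 6-1) = C(19, 5)
= 11628

11628


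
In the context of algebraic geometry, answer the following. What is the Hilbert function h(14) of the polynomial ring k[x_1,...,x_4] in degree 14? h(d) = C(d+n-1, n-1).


The Hilbert function for the polynomial ring in 4 variables is:
h(d) = C(d+n-1, n-1)
h(14) = C(14+4-1, 4-1) = C(17, 3)
= 17! / (3! * 14!)
= 680

680


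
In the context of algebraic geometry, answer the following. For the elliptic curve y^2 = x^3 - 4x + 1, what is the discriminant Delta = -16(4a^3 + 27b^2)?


Compute each component:
4a^3 = 4*(-4)^3 = 4*(-64) = -256
27b^2 = 27*1^2 = 27*1 = 27
4a^3 + 27b^2 = -256 + 27 = -229
Delta = -16*(-229) = 3664

3664


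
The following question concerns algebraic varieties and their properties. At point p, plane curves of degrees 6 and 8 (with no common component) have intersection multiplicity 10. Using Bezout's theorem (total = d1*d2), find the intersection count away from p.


By Bezout's theorem, the total intersection number is d1 * d2.
Total = 6 * 8 = 48
Intersection multiplicity at p = 10
Remaining intersections = 48 - 10 = 38

38


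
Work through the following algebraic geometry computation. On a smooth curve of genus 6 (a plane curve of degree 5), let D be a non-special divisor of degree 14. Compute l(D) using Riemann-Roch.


First, compute the genus of a smooth plane curve of degree 5:
g = (d-1)(d-2)/2 = (5-1)(5-2)/2 = 6
For a non-special divisor D (i.e., h^1(D) = 0), Riemann-Roch gives:
l(D) = deg(D) - g + 1
Since deg(D) = 14 >= 2g - 1 = 11, D is non-special.
l(D) = 14 - 6 + 1 = 9

9
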